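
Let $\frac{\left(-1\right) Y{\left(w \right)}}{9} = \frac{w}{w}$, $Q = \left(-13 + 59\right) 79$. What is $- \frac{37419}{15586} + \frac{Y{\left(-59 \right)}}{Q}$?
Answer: $- \frac{34030230}{14159881} \approx -2.4033$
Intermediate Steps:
$Q = 3634$ ($Q = 46 \cdot 79 = 3634$)
$Y{\left(w \right)} = -9$ ($Y{\left(w \right)} = - 9 \frac{w}{w} = \left(-9\right) 1 = -9$)
$- \frac{37419}{15586} + \frac{Y{\left(-59 \right)}}{Q} = - \frac{37419}{15586} - \frac{9}{3634} = - \frac{34030230}{14159881}$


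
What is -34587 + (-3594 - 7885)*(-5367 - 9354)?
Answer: 168947772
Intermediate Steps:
-34587 + (-3594 - 7885)*(-5367 - 9354) = -34587 - 11479*(-14721) = -34587 + 168982359 = 168947772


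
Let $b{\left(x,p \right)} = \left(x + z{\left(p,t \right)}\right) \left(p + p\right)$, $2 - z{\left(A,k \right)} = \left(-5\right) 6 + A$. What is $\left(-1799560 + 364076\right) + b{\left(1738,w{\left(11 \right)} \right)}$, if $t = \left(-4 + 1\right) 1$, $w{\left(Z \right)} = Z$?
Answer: $-1396786$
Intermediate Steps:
$t = -3$ ($t = \left(-3\right) 1 = -3$)
$z{\left(A,k \right)} = 32 - A$ ($z{\left(A,k \right)} = 2 - \left(\left(-5\right) 6 + A\right) = 2 - \left(-30 + A\right) = 32 - A$)
$b{\left(x,p \right)} = 2 p \left(32 + x - p\right)$ ($b{\left(x,p \right)} = \left(x - \left(-32 + p\right)\right) \left(p + p\right) = \left(32 + x - p\right) 2 p = 2 p \left(32 + x - p\right)$)
$\left(-1799560 + 364076\right) + b{\left(1738,w{\left(11 \right)} \right)} = \left(-1799560 + 364076\right) + 2 \cdot 11 \left(32 + 1738 - 11\right) = -1435484 + 2 \cdot 11 \left(32 + 1738 - 11\right) = -1435484 + 2 \cdot 11 \cdot 1759 = -1435484 + 38698 = -1396786$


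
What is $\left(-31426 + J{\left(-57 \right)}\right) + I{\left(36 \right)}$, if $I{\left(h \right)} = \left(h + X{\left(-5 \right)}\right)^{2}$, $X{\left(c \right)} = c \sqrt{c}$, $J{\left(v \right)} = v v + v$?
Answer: $-27063 - 360 i \sqrt{5} \approx -27063.0 - 804.98 i$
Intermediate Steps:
$J{\left(v \right)} = v + v^{2}$ ($J{\left(v \right)} = v^{2} + v = v + v^{2}$)
$X{\left(c \right)} = c^{\frac{3}{2}}$
$I{\left(h \right)} = \left(h - 5 i \sqrt{5}\right)^{2}$ ($I{\left(h \right)} = \left(h + \left(-5\right)^{\frac{3}{2}}\right)^{2} = \left(h - 5 i \sqrt{5}\right)^{2}$)
$\left(-31426 + J{\left(-57 \right)}\right) + I{\left(36 \right)} = \left(-31426 - 57 \left(1 - 57\right)\right) + \left(36 - 5 i \sqrt{5}\right)^{2} = \left(-31426 - -3192\right) + \left(36 - 5 i \sqrt{5}\right)^{2} = \left(-31426 + 3192\right) + \left(36 - 5 i \sqrt{5}\right)^{2} = -28234 + \left(36 - 5 i \sqrt{5}\right)^{2}$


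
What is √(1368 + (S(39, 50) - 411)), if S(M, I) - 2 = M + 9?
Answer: √1007 ≈ 31.733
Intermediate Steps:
S(M, I) = 11 + M (S(M, I) = 2 + (M + 9) = 2 + (9 + M) = 11 + M)
√(1368 + (S(39, 50) - 411)) = √(1368 + ((11 + 39) - 411)) = √(1368 + (50 - 411)) = √(1368 - 361) = √1007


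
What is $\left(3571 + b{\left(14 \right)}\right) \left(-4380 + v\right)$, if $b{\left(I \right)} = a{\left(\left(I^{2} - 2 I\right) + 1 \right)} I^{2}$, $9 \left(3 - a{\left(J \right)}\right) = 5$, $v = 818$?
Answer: $- \frac{129838462}{9} \approx -1.4426 \cdot 10^{7}$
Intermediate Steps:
$a{\left(J \right)} = \frac{22}{9}$ ($a{\left(J \right)} = 3 - \frac{5}{9} = \frac{22}{9}$)
$b{\left(I \right)} = \frac{22 I^{2}}{9}$
$\left(3571 + b{\left(14 \right)}\right) \left(-4380 + v\right) = \left(3571 + \frac{22 \cdot 14^{2}}{9}\right) \left(-4380 + 818\right) = \left(3571 + \frac{22}{9} \cdot 196\right) \left(-3562\right) = \left(3571 + \frac{4312}{9}\right) \left(-3562\right) = \frac{36451}{9} \left(-3562\right) = - \frac{129838462}{9}$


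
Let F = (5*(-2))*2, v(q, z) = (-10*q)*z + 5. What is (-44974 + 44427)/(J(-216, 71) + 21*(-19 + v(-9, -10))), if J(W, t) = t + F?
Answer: 547/19143 ≈ 0.028574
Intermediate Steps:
v(q, z) = 5 - 10*q*z (v(q, z) = -10*q*z + 5 = 5 - 10*q*z)
F = -20 (F = -10*2 = -20)
J(W, t) = -20 + t (J(W, t) = t - 20 = -20 + t)
(-44974 + 44427)/(J(-216, 71) + 21*(-19 + v(-9, -10))) = (-44974 + 44427)/((-20 + 71) + 21*(-19 + (5 - 10*(-9)*(-10)))) = -547/(51 + 21*(-19 + (5 - 900))) = -547/(51 + 21*(-19 - 895)) = -547/(51 + 21*(-914)) = -547/(51 - 19194) = -547/(-19143) = -547*(-1/19143) = 547/19143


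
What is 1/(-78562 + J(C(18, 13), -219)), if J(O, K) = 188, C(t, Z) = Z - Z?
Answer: -1/78374 ≈ -1.2759e-5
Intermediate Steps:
C(t, Z) = 0
1/(-78562 + J(C(18, 13), -219)) = 1/(-78562 + 188) = 1/(-78374) = -1/78374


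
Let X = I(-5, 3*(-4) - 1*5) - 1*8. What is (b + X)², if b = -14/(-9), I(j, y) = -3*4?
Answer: 27556/81 ≈ 340.20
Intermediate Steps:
I(j, y) = -12
X = -20 (X = -12 - 1*8 = -12 - 8 = -20)
b = 14/9 (b = -14*(-⅑) = 14/9 ≈ 1.5556)
(b + X)² = (14/9 - 20)² = (-166/9)² = 27556/81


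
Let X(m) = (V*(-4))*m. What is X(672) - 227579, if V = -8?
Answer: -206075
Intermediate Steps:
X(m) = 32*m (X(m) = (-8*(-4))*m = 32*m)
X(672) - 227579 = 32*672 - 227579 = 21504 - 227579 = -206075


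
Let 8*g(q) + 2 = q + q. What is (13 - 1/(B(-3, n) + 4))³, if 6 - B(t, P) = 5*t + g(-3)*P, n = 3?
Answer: 47832147/21952 ≈ 2178.9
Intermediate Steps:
g(q) = -¼ + q/4 (g(q) = -¼ + (q + q)/8 = -¼ + (2*q)/8 = -¼ + q/4)
B(t, P) = 6 + P - 5*t (B(t, P) = 6 - (5*t + (-¼ + (¼)*(-3))*P) = 6 - (5*t + (-¼ - ¾)*P) = 6 - (5*t - P) = 6 - (-P + 5*t) = 6 + (P - 5*t) = 6 + P - 5*t)
(13 - 1/(B(-3, n) + 4))³ = (13 - 1/((6 + 3 - 5*(-3)) + 4))³ = (13 - 1/((6 + 3 + 15) + 4))³ = (13 - 1/(24 + 4))³ = (13 - 1/28)³ = (363/28)³ = 47832147/21952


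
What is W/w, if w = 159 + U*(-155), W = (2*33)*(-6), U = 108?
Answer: 132/5527 ≈ 0.023883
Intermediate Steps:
W = -396 (W = 66*(-6) = -396)
w = -16581 (w = 159 + 108*(-155) = 159 - 16740 = -16581)
W/w = -396/(-16581) = -396*(-1/16581) = 132/5527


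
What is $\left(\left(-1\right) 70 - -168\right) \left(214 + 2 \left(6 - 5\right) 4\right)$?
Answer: $21756$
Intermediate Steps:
$\left(\left(-1\right) 70 - -168\right) \left(214 + 2 \left(6 - 5\right) 4\right) = \left(-70 + 168\right) \left(214 + 2 \left(6 - 5\right) 4\right) = 98 \left(214 + 2 \cdot 1 \cdot 4\right) = 98 \left(214 + 2 \cdot 4\right) = 98 \left(214 + 8\right) = 98 \cdot 222 = 21756$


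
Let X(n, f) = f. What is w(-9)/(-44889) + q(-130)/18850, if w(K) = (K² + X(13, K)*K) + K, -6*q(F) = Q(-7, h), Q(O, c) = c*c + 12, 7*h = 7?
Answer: -458663/130178100 ≈ -0.0035233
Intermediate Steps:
h = 1 (h = (⅐)*7 = 1)
Q(O, c) = 12 + c² (Q(O, c) = c² + 12 = 12 + c²)
q(F) = -13/6 (q(F) = -(12 + 1²)/6 = -(12 + 1)/6 = -⅙*13 = -13/6)
w(K) = K + 2*K² (w(K) = (K² + K*K) + K = (K² + K²) + K = 2*K² + K = K + 2*K²)
w(-9)/(-44889) + q(-130)/18850 = -9*(1 + 2*(-9))/(-44889) - 13/6/18850 = -9*(1 - 18)*(-1/44889) - 13/6*1/18850 = -9*(-17)*(-1/44889) - 1/8700 = 153*(-1/44889) - 1/8700 = -51/14963 - 1/8700 = -458663/130178100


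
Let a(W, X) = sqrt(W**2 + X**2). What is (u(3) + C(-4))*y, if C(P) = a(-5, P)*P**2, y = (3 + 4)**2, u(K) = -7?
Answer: -343 + 784*sqrt(41) ≈ 4677.0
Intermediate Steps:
y = 49 (y = 7**2 = 49)
C(P) = P**2*sqrt(25 + P**2) (C(P) = sqrt((-5)**2 + P**2)*P**2 = sqrt(25 + P**2)*P**2 = P**2*sqrt(25 + P**2))
(u(3) + C(-4))*y = (-7 + (-4)**2*sqrt(25 + (-4)**2))*49 = (-7 + 16*sqrt(25 + 16))*49 = (-7 + 16*sqrt(41))*49 = -343 + 784*sqrt(41)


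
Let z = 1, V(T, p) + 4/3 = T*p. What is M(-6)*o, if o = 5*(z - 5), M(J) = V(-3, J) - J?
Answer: -1360/3 ≈ -453.33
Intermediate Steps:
V(T, p) = -4/3 + T*p
M(J) = -4/3 - 4*J (M(J) = (-4/3 - 3*J) - J = -4/3 - 4*J)
o = -20 (o = 5*(1 - 5) = 5*(-4) = -20)
M(-6)*o = (-4/3 - 4*(-6))*(-20) = (-4/3 + 24)*(-20) = (68/3)*(-20) = -1360/3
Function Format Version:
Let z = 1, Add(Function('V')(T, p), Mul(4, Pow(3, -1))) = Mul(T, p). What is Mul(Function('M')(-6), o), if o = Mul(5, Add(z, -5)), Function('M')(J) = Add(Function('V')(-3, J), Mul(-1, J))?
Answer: Rational(-1360, 3) ≈ -453.33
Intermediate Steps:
Function('V')(T, p) = Add(Rational(-4, 3), Mul(T, p))
Function('M')(J) = Add(Rational(-4, 3), Mul(-4, J)) (Function('M')(J) = Add(Add(Rational(-4, 3), Mul(-3, J)), Mul(-1, J)) = Add(Rational(-4, 3), Mul(-4, J)))
o = -20 (o = Mul(5, Add(1, -5)) = Mul(5, -4) = -20)
Mul(Function('M')(-6), o) = Mul(Add(Rational(-4, 3), Mul(-4, -6)), -20) = Mul(Add(Rational(-4, 3), 24), -20) = Mul(Rational(68, 3), -20) = Rational(-1360, 3)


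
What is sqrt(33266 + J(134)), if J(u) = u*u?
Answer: sqrt(51222) ≈ 226.32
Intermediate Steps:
J(u) = u**2
sqrt(33266 + J(134)) = sqrt(33266 + 134**2) = sqrt(33266 + 17956) = sqrt(51222)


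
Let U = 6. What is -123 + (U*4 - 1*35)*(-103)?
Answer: 1010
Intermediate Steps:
-123 + (U*4 - 1*35)*(-103) = -123 + (6*4 - 1*35)*(-103) = -123 + (24 - 35)*(-103) = -123 - 11*(-103) = -123 + 1133 = 1010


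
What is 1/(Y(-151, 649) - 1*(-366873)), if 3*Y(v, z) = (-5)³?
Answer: 3/1100494 ≈ 2.7260e-6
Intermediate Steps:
Y(v, z) = -125/3 (Y(v, z) = (⅓)*(-5)³ = (⅓)*(-125) = -125/3)
1/(Y(-151, 649) - 1*(-366873)) = 1/(-125/3 - 1*(-366873)) = 1/(-125/3 + 366873) = 1/(1100494/3) = 3/1100494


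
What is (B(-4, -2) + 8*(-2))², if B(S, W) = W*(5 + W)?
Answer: 484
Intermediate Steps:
(B(-4, -2) + 8*(-2))² = (-2*(5 - 2) + 8*(-2))² = (-2*3 - 16)² = (-6 - 16)² = (-22)² = 484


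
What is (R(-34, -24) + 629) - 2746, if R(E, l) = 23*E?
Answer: -2899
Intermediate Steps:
(R(-34, -24) + 629) - 2746 = (23*(-34) + 629) - 2746 = (-782 + 629) - 2746 = -153 - 2746 = -2899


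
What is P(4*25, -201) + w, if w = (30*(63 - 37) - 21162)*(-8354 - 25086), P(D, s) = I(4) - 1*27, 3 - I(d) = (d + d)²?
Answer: 681573992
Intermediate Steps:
I(d) = 3 - 4*d² (I(d) = 3 - (d + d)² = 3 - (2*d)² = 3 - 4*d²)
P(D, s) = -88 (P(D, s) = (3 - 4*4²) - 1*27 = (3 - 4*16) - 27 = (3 - 64) - 27 = -61 - 27 = -88)
w = 681574080 (w = (30*26 - 21162)*(-33440) = (780 - 21162)*(-33440) = -20382*(-33440) = 681574080)
P(4*25, -201) + w = -88 + 681574080 = 681573992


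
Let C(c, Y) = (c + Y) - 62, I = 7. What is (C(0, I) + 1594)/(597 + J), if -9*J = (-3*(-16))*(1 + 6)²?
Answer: 243/53 ≈ 4.5849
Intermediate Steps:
J = -784/3 (J = -(-3*(-16))*(1 + 6)²/9 = -16*7²/3 = -16*49/3 = -⅑*2352 = -784/3 ≈ -261.33)
C(c, Y) = -62 + Y + c (C(c, Y) = (Y + c) - 62 = -62 + Y + c)
(C(0, I) + 1594)/(597 + J) = ((-62 + 7 + 0) + 1594)/(597 - 784/3) = (-55 + 1594)/(1007/3) = 1539*(3/1007) = 243/53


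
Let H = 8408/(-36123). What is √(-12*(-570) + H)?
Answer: 4*√557813425011/36123 ≈ 82.703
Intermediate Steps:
H = -8408/36123 (H = 8408*(-1/36123) = -8408/36123 ≈ -0.23276)
√(-12*(-570) + H) = √(-12*(-570) - 8408/36123) = √(6840 - 8408/36123) = √(247072912/36123) = 4*√557813425011/36123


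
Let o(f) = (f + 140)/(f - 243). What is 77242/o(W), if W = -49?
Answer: -22554664/91 ≈ -2.4785e+5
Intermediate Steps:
o(f) = (140 + f)/(-243 + f)
77242/o(W) = 77242/(((140 - 49)/(-243 - 49))) = 77242/((91/(-292))) = 77242/((-1/292*91)) = 77242/(-91/292) = 77242*(-292/91) = -22554664/91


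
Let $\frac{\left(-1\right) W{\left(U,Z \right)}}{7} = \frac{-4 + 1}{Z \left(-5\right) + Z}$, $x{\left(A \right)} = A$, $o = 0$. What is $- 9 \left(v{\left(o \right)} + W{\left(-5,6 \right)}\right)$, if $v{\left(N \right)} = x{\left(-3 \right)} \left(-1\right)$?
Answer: $- \frac{153}{8} \approx -19.125$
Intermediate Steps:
$W{\left(U,Z \right)} = - \frac{21}{4 Z}$ ($W{\left(U,Z \right)} = - 7 \frac{-4 + 1}{Z \left(-5\right) + Z} = - 7 \left(- \frac{3}{- 5 Z + Z}\right) = - 7 \left(- \frac{3}{\left(-4\right) Z}\right) = - 7 \left(- 3 \left(- \frac{1}{4 Z}\right)\right) = - 7 \frac{3}{4 Z} = - \frac{21}{4 Z}$)
$v{\left(N \right)} = 3$ ($v{\left(N \right)} = \left(-3\right) \left(-1\right) = 3$)
$- 9 \left(v{\left(o \right)} + W{\left(-5,6 \right)}\right) = - 9 \left(3 - \frac{21}{4 \cdot 6}\right) = - 9 \left(3 - \frac{7}{8}\right) = \left(-9\right) \frac{17}{8} = - \frac{153}{8}$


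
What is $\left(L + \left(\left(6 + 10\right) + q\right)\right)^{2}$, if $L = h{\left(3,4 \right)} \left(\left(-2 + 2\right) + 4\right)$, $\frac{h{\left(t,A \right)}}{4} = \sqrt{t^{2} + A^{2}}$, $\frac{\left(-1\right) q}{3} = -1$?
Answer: $9801$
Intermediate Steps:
$q = 3$ ($q = \left(-3\right) \left(-1\right) = 3$)
$h{\left(t,A \right)} = 4 \sqrt{A^{2} + t^{2}}$ ($h{\left(t,A \right)} = 4 \sqrt{t^{2} + A^{2}} = 4 \sqrt{A^{2} + t^{2}}$)
$L = 80$ ($L = 4 \sqrt{4^{2} + 3^{2}} \left(\left(-2 + 2\right) + 4\right) = 4 \sqrt{16 + 9} \left(0 + 4\right) = 4 \sqrt{25} \cdot 4 = 4 \cdot 5 \cdot 4 = 20 \cdot 4 = 80$)
$\left(L + \left(\left(6 + 10\right) + q\right)\right)^{2} = \left(80 + \left(\left(6 + 10\right) + 3\right)\right)^{2} = \left(80 + \left(16 + 3\right)\right)^{2} = \left(80 + 19\right)^{2} = 99^{2} = 9801$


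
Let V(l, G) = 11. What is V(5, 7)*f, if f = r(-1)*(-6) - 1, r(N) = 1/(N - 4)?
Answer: 11/5 ≈ 2.2000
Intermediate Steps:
r(N) = 1/(-4 + N)
f = ⅕ (f = -6/(-4 - 1) - 1 = -6/(-5) - 1 = -⅕*(-6) - 1 = 6/5 - 1 = ⅕ ≈ 0.20000)
V(5, 7)*f = 11*(⅕) = 11/5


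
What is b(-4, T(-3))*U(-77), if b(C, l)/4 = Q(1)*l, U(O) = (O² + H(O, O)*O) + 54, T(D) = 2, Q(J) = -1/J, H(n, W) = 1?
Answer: -47248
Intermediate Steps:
U(O) = 54 + O + O² (U(O) = (O² + 1*O) + 54 = (O² + O) + 54 = (O + O²) + 54 = 54 + O + O²)
b(C, l) = -4*l (b(C, l) = 4*((-1/1)*l) = 4*((-1*1)*l) = 4*(-l) = -4*l)
b(-4, T(-3))*U(-77) = (-4*2)*(54 - 77 + (-77)²) = -8*(54 - 77 + 5929) = -8*5906 = -47248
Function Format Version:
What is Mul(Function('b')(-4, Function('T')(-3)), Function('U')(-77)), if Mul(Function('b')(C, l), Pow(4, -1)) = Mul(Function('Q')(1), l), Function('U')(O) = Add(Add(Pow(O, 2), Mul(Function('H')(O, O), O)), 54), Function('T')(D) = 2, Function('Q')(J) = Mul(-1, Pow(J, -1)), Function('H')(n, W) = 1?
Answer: -47248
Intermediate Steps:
Function('U')(O) = Add(54, O, Pow(O, 2)) (Function('U')(O) = Add(Add(Pow(O, 2), Mul(1, O)), 54) = Add(Add(Pow(O, 2), O), 54) = Add(Add(O, Pow(O, 2)), 54) = Add(54, O, Pow(O, 2)))
Function('b')(C, l) = Mul(-4, l) (Function('b')(C, l) = Mul(4, Mul(Mul(-1, Pow(1, -1)), l)) = Mul(4, Mul(Mul(-1, 1), l)) = Mul(4, Mul(-1, l)) = Mul(-4, l))
Mul(Function('b')(-4, Function('T')(-3)), Function('U')(-77)) = Mul(Mul(-4, 2), Add(54, -77, Pow(-77, 2))) = Mul(-8, Add(54, -77, 5929)) = Mul(-8, 5906) = -47248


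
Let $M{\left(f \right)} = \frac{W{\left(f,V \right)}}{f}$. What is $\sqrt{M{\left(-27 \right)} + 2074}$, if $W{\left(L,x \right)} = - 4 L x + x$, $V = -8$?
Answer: $\frac{11 \sqrt{1410}}{9} \approx 45.894$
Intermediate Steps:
$W{\left(L,x \right)} = x - 4 L x$ ($W{\left(L,x \right)} = - 4 L x + x = x - 4 L x$)
$M{\left(f \right)} = \frac{-8 + 32 f}{f}$ ($M{\left(f \right)} = \frac{\left(-8\right) \left(1 - 4 f\right)}{f} = \frac{-8 + 32 f}{f}$)
$\sqrt{M{\left(-27 \right)} + 2074} = \sqrt{\left(32 - \frac{8}{-27}\right) + 2074} = \sqrt{\left(32 - - \frac{8}{27}\right) + 2074} = \sqrt{\left(32 + \frac{8}{27}\right) + 2074} = \sqrt{\frac{872}{27} + 2074} = \sqrt{\frac{56870}{27}} = \frac{11 \sqrt{1410}}{9}$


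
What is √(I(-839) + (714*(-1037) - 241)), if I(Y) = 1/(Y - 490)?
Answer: 38*I*√905943417/1329 ≈ 860.62*I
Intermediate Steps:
I(Y) = 1/(-490 + Y)
√(I(-839) + (714*(-1037) - 241)) = √(1/(-490 - 839) + (714*(-1037) - 241)) = √(1/(-1329) + (-740418 - 241)) = √(-1/1329 - 740659) = √(-984335812/1329) = 38*I*√905943417/1329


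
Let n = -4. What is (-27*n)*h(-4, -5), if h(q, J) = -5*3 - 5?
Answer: -2160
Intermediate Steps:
h(q, J) = -20 (h(q, J) = -15 - 5 = -20)
(-27*n)*h(-4, -5) = -27*(-4)*(-20) = 108*(-20) = -2160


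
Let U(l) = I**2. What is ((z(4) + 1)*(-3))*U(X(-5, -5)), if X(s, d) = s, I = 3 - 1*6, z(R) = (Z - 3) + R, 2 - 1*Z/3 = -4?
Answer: -540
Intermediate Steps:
Z = 18 (Z = 6 - 3*(-4) = 6 + 12 = 18)
z(R) = 15 + R (z(R) = (18 - 3) + R = 15 + R)
I = -3 (I = 3 - 6 = -3)
U(l) = 9 (U(l) = (-3)**2 = 9)
((z(4) + 1)*(-3))*U(X(-5, -5)) = (((15 + 4) + 1)*(-3))*9 = ((19 + 1)*(-3))*9 = (20*(-3))*9 = -60*9 = -540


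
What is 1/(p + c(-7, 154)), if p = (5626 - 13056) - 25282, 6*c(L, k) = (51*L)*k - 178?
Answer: -3/125714 ≈ -2.3864e-5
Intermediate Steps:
c(L, k) = -89/3 + 17*L*k/2 (c(L, k) = ((51*L)*k - 178)/6 = (51*L*k - 178)/6 = (-178 + 51*L*k)/6 = -89/3 + 17*L*k/2)
p = -32712 (p = -7430 - 25282 = -32712)
1/(p + c(-7, 154)) = 1/(-32712 + (-89/3 + (17/2)*(-7)*154)) = 1/(-32712 + (-89/3 - 9163)) = 1/(-32712 - 27578/3) = 1/(-125714/3) = -3/125714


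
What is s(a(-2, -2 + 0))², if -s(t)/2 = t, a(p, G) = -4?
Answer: 64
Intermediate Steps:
s(t) = -2*t
s(a(-2, -2 + 0))² = (-2*(-4))² = 8² = 64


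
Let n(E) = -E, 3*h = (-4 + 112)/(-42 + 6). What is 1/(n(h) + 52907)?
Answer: 1/52908 ≈ 1.8901e-5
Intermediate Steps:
h = -1 (h = ((-4 + 112)/(-42 + 6))/3 = (108/(-36))/3 = (108*(-1/36))/3 = (⅓)*(-3) = -1)
1/(n(h) + 52907) = 1/(-1*(-1) + 52907) = 1/(1 + 52907) = 1/52908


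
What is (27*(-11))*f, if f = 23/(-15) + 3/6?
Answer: 3069/10 ≈ 306.90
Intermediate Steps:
f = -31/30 (f = 23*(-1/15) + 3*(1/6) = -23/15 + 1/2 = -31/30 ≈ -1.0333)
(27*(-11))*f = (27*(-11))*(-31/30) = -297*(-31/30) = 3069/10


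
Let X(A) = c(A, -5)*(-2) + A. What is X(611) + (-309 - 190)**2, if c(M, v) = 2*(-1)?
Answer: 249616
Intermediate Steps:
c(M, v) = -2
X(A) = 4 + A (X(A) = -2*(-2) + A = 4 + A)
X(611) + (-309 - 190)**2 = (4 + 611) + (-309 - 190)**2 = 615 + (-499)**2 = 615 + 249001 = 249616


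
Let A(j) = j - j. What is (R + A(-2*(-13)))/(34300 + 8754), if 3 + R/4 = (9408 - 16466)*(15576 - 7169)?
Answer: -118673218/21527 ≈ -5512.8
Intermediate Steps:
A(j) = 0
R = -237346436 (R = -12 + 4*((9408 - 16466)*(15576 - 7169)) = -12 + 4*(-7058*8407) = -12 + 4*(-59336606) = -12 - 237346424 = -237346436)
(R + A(-2*(-13)))/(34300 + 8754) = (-237346436 + 0)/(34300 + 8754) = -237346436/43054 = -237346436*1/43054 = -118673218/21527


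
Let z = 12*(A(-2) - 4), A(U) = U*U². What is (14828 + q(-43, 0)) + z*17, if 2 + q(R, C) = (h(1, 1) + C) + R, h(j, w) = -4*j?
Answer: 12331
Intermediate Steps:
A(U) = U³
z = -144 (z = 12*((-2)³ - 4) = 12*(-8 - 4) = 12*(-12) = -144)
q(R, C) = -6 + C + R (q(R, C) = -2 + ((-4*1 + C) + R) = -2 + ((-4 + C) + R) = -2 + (-4 + C + R) = -6 + C + R)
(14828 + q(-43, 0)) + z*17 = (14828 + (-6 + 0 - 43)) - 144*17 = (14828 - 49) - 2448 = 14779 - 2448 = 12331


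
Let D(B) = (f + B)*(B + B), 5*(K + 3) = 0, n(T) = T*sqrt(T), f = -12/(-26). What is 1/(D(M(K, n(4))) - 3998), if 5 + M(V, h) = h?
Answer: -13/51704 ≈ -0.00025143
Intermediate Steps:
f = 6/13 (f = -12*(-1/26) = 6/13 ≈ 0.46154)
n(T) = T**(3/2)
K = -3 (K = -3 + (1/5)*0 = -3 + 0 = -3)
M(V, h) = -5 + h
D(B) = 2*B*(6/13 + B) (D(B) = (6/13 + B)*(B + B) = (6/13 + B)*(2*B) = 2*B*(6/13 + B))
1/(D(M(K, n(4))) - 3998) = 1/(2*(-5 + 4**(3/2))*(6 + 13*(-5 + 4**(3/2)))/13 - 3998) = 1/(2*(-5 + 8)*(6 + 13*(-5 + 8))/13 - 3998) = 1/((2/13)*3*(6 + 13*3) - 3998) = 1/((2/13)*3*(6 + 39) - 3998) = 1/((2/13)*3*45 - 3998) = 1/(270/13 - 3998) = 1/(-51704/13) = -13/51704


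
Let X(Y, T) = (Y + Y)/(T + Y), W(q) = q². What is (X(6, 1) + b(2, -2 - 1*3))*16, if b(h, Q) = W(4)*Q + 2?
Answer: -8544/7 ≈ -1220.6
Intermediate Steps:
X(Y, T) = 2*Y/(T + Y) (X(Y, T) = (2*Y)/(T + Y) = 2*Y/(T + Y))
b(h, Q) = 2 + 16*Q (b(h, Q) = 4²*Q + 2 = 16*Q + 2 = 2 + 16*Q)
(X(6, 1) + b(2, -2 - 1*3))*16 = (2*6/(1 + 6) + (2 + 16*(-2 - 1*3)))*16 = (2*6/7 + (2 + 16*(-2 - 3)))*16 = (2*6*(⅐) + (2 + 16*(-5)))*16 = (12/7 + (2 - 80))*16 = (12/7 - 78)*16 = -534/7*16 = -8544/7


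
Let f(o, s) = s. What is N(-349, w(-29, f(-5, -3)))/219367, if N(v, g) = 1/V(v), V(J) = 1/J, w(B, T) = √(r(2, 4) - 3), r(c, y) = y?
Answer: -349/219367 ≈ -0.0015909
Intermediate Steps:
w(B, T) = 1 (w(B, T) = √(4 - 3) = √1 = 1)
N(v, g) = v (N(v, g) = 1/(1/v) = v)
N(-349, w(-29, f(-5, -3)))/219367 = -349/219367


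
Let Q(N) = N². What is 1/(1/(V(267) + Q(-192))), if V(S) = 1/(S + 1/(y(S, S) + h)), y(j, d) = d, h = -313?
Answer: 452726830/12281 ≈ 36864.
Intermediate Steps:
V(S) = 1/(S + 1/(-313 + S)) (V(S) = 1/(S + 1/(S - 313)) = 1/(S + 1/(-313 + S)))
1/(1/(V(267) + Q(-192))) = 1/(1/((-313 + 267)/(1 + 267² - 313*267) + (-192)²)) = 1/(1/(-46/(1 + 71289 - 83571) + 36864)) = 1/(1/(-46/(-12281) + 36864)) = 1/(1/(-1/12281*(-46) + 36864)) = 1/(1/(46/12281 + 36864)) = 1/(1/(452726830/12281)) = 1/(12281/452726830) = 452726830/12281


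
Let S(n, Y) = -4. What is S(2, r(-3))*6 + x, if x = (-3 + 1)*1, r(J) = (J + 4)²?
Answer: -26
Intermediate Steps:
r(J) = (4 + J)²
x = -2 (x = -2*1 = -2)
S(2, r(-3))*6 + x = -4*6 - 2 = -24 - 2 = -26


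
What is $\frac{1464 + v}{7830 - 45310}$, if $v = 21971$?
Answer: $- \frac{4687}{7496} \approx -0.62527$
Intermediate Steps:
$\frac{1464 + v}{7830 - 45310} = \frac{1464 + 21971}{7830 - 45310} = \frac{23435}{-37480} = 23435 \left(- \frac{1}{37480}\right) = - \frac{4687}{7496}$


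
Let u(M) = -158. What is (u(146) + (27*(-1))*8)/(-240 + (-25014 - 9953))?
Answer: 22/2071 ≈ 0.010623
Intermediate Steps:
(u(146) + (27*(-1))*8)/(-240 + (-25014 - 9953)) = (-158 + (27*(-1))*8)/(-240 + (-25014 - 9953)) = (-158 - 27*8)/(-240 - 34967) = (-158 - 216)/(-35207) = -374*(-1/35207) = 22/2071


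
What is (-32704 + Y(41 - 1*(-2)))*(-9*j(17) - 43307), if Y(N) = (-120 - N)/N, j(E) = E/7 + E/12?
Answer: 1706800290775/1204 ≈ 1.4176e+9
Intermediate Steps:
j(E) = 19*E/84 (j(E) = E*(⅐) + E*(1/12) = E/7 + E/12 = 19*E/84)
Y(N) = (-120 - N)/N
(-32704 + Y(41 - 1*(-2)))*(-9*j(17) - 43307) = (-32704 + (-120 - (41 - 1*(-2)))/(41 - 1*(-2)))*(-57*17/28 - 43307) = (-32704 + (-120 - (41 + 2))/(41 + 2))*(-9*323/84 - 43307) = (-32704 + (-120 - 1*43)/43)*(-969/28 - 43307) = (-32704 + (-120 - 43)/43)*(-1213565/28) = (-32704 + (1/43)*(-163))*(-1213565/28) = (-32704 - 163/43)*(-1213565/28) = -1406435/43*(-1213565/28) = 1706800290775/1204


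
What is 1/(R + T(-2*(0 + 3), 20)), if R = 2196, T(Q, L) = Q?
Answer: 1/2190 ≈ 0.00045662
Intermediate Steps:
1/(R + T(-2*(0 + 3), 20)) = 1/(2196 - 2*(0 + 3)) = 1/(2196 - 2*3) = 1/(2196 - 6) = 1/2190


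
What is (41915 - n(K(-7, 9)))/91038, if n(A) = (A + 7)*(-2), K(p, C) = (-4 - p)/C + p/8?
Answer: 503135/1092456 ≈ 0.46055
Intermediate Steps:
K(p, C) = p/8 + (-4 - p)/C (K(p, C) = (-4 - p)/C + p*(⅛) = (-4 - p)/C + p/8 = p/8 + (-4 - p)/C)
n(A) = -14 - 2*A (n(A) = (7 + A)*(-2) = -14 - 2*A)
(41915 - n(K(-7, 9)))/91038 = (41915 - (-14 - 2*(-4 - 1*(-7) + (⅛)*9*(-7))/9))/91038 = (41915 - (-14 - 2*(-4 + 7 - 63/8)/9))*(1/91038) = (41915 - (-14 - 2*(-39)/(9*8)))*(1/91038) = (41915 - (-14 - 2*(-13/24)))*(1/91038) = (41915 - (-14 + 13/12))*(1/91038) = (41915 - 1*(-155/12))*(1/91038) = (41915 + 155/12)*(1/91038) = (503135/12)*(1/91038) = 503135/1092456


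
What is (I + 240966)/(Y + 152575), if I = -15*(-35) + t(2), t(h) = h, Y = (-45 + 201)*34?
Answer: 241493/157879 ≈ 1.5296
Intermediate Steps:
Y = 5304 (Y = 156*34 = 5304)
I = 527 (I = -15*(-35) + 2 = 525 + 2 = 527)
(I + 240966)/(Y + 152575) = (527 + 240966)/(5304 + 152575) = 241493/157879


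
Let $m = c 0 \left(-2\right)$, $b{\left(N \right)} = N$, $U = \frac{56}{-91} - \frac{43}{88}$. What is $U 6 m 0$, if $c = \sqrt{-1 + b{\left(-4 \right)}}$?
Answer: $0$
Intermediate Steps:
$U = - \frac{1263}{1144}$ ($U = 56 \left(- \frac{1}{91}\right) - \frac{43}{88} = - \frac{8}{13} - \frac{43}{88} = - \frac{1263}{1144} \approx -1.104$)
$c = i \sqrt{5}$ ($c = \sqrt{-1 - 4} = \sqrt{-5} = i \sqrt{5} \approx 2.2361 i$)
$m = 0$ ($m = i \sqrt{5} \cdot 0 \left(-2\right) = 0 \left(-2\right) = 0$)
$U 6 m 0 = - \frac{1263 \cdot 6 \cdot 0 \cdot 0}{1144} = - \frac{1263 \cdot 0 \cdot 0}{1144} = \left(- \frac{1263}{1144}\right) 0 = 0$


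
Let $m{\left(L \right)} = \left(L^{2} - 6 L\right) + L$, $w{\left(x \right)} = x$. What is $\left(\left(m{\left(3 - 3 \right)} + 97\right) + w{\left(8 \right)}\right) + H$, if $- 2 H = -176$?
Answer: $193$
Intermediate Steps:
$H = 88$ ($H = \left(- \frac{1}{2}\right) \left(-176\right) = 88$)
$m{\left(L \right)} = L^{2} - 5 L$
$\left(\left(m{\left(3 - 3 \right)} + 97\right) + w{\left(8 \right)}\right) + H = \left(\left(\left(3 - 3\right) \left(-5 + \left(3 - 3\right)\right) + 97\right) + 8\right) + 88 = \left(\left(0 \left(-5 + 0\right) + 97\right) + 8\right) + 88 = \left(\left(0 \left(-5\right) + 97\right) + 8\right) + 88 = \left(\left(0 + 97\right) + 8\right) + 88 = \left(97 + 8\right) + 88 = 105 + 88 = 193$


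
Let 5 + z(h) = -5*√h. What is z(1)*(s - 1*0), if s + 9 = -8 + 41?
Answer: -240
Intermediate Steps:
s = 24 (s = -9 + (-8 + 41) = -9 + 33 = 24)
z(h) = -5 - 5*√h
z(1)*(s - 1*0) = (-5 - 5*√1)*(24 - 1*0) = (-5 - 5*1)*(24 + 0) = (-5 - 5)*24 = -10*24 = -240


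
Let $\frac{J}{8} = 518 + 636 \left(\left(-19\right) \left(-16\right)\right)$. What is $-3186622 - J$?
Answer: $-4737518$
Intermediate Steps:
$J = 1550896$ ($J = 8 \left(518 + 636 \left(\left(-19\right) \left(-16\right)\right)\right) = 8 \left(518 + 636 \cdot 304\right) = 8 \left(518 + 193344\right) = 8 \cdot 193862 = 1550896$)
$-3186622 - J = -3186622 - 1550896 = -4737518$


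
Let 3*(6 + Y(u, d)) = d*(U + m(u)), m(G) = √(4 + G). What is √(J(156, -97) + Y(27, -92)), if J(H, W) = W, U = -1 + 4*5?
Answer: √(-6171 - 276*√31)/3 ≈ 29.264*I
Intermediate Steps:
U = 19 (U = -1 + 20 = 19)
Y(u, d) = -6 + d*(19 + √(4 + u))/3 (Y(u, d) = -6 + (d*(19 + √(4 + u)))/3 = -6 + d*(19 + √(4 + u))/3)
√(J(156, -97) + Y(27, -92)) = √(-97 + (-6 + (19/3)*(-92) + (⅓)*(-92)*√(4 + 27))) = √(-97 + (-6 - 1748/3 + (⅓)*(-92)*√31)) = √(-97 + (-6 - 1748/3 - 92*√31/3)) = √(-97 + (-1766/3 - 92*√31/3)) = √(-2057/3 - 92*√31/3)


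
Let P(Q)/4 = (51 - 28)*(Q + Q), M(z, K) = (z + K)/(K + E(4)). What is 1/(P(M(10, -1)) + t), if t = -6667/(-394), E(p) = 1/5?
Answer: -394/808913 ≈ -0.00048707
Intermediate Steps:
E(p) = 1/5
M(z, K) = (K + z)/(1/5 + K) (M(z, K) = (z + K)/(K + 1/5) = (K + z)/(1/5 + K))
P(Q) = 184*Q (P(Q) = 4*((51 - 28)*(Q + Q)) = 4*(23*(2*Q)) = 4*(46*Q) = 184*Q)
t = 6667/394 (t = -6667*(-1/394) = 6667/394 ≈ 16.921)
1/(P(M(10, -1)) + t) = 1/(184*(5*(-1 + 10)/(1 + 5*(-1))) + 6667/394) = 1/(184*(5*9/(1 - 5)) + 6667/394) = 1/(184*(5*9/(-4)) + 6667/394) = 1/(184*(5*(-1/4)*9) + 6667/394) = 1/(184*(-45/4) + 6667/394) = 1/(-2070 + 6667/394) = 1/(-808913/394) = -394/808913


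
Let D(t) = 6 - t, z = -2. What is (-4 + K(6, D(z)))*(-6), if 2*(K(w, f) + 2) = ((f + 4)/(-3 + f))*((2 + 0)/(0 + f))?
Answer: 171/5 ≈ 34.200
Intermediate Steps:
K(w, f) = -2 + (4 + f)/(f*(-3 + f)) (K(w, f) = -2 + (((f + 4)/(-3 + f))*((2 + 0)/(0 + f)))/2 = -2 + (((4 + f)/(-3 + f))*(2/f))/2 = -2 + (2*(4 + f)/(f*(-3 + f)))/2 = -2 + (4 + f)/(f*(-3 + f)))
(-4 + K(6, D(z)))*(-6) = (-4 + (4 - 2*(6 - 1*(-2))**2 + 7*(6 - 1*(-2)))/((6 - 1*(-2))*(-3 + (6 - 1*(-2)))))*(-6) = (-4 + (4 - 2*(6 + 2)**2 + 7*(6 + 2))/((6 + 2)*(-3 + (6 + 2))))*(-6) = (-4 + (4 - 2*8**2 + 7*8)/(8*(-3 + 8)))*(-6) = (-4 + (1/8)*(4 - 2*64 + 56)/5)*(-6) = (-4 + (1/8)*(1/5)*(4 - 128 + 56))*(-6) = (-4 + (1/8)*(1/5)*(-68))*(-6) = (-4 - 17/10)*(-6) = -57/10*(-6) = 171/5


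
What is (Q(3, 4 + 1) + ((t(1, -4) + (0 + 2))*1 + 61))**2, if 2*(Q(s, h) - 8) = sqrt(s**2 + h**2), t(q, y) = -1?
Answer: (140 + sqrt(34))**2/4 ≈ 5316.7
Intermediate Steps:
Q(s, h) = 8 + sqrt(h**2 + s**2)/2 (Q(s, h) = 8 + sqrt(s**2 + h**2)/2 = 8 + sqrt(h**2 + s**2)/2)
(Q(3, 4 + 1) + ((t(1, -4) + (0 + 2))*1 + 61))**2 = ((8 + sqrt((4 + 1)**2 + 3**2)/2) + ((-1 + (0 + 2))*1 + 61))**2 = ((8 + sqrt(5**2 + 9)/2) + ((-1 + 2)*1 + 61))**2 = ((8 + sqrt(25 + 9)/2) + (1*1 + 61))**2 = ((8 + sqrt(34)/2) + (1 + 61))**2 = ((8 + sqrt(34)/2) + 62)**2 = (70 + sqrt(34)/2)**2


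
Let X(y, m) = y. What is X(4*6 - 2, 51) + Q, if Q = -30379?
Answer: -30357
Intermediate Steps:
X(4*6 - 2, 51) + Q = (4*6 - 2) - 30379 = (24 - 2) - 30379 = 22 - 30379 = -30357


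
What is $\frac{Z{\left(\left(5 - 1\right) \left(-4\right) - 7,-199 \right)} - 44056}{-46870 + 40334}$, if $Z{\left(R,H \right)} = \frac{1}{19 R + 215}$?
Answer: $\frac{9780433}{1450992} \approx 6.7405$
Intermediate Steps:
$Z{\left(R,H \right)} = \frac{1}{215 + 19 R}$
$\frac{Z{\left(\left(5 - 1\right) \left(-4\right) - 7,-199 \right)} - 44056}{-46870 + 40334} = \frac{\frac{1}{215 + 19 \left(\left(5 - 1\right) \left(-4\right) - 7\right)} - 44056}{-46870 + 40334} = \frac{\frac{1}{215 + 19 \left(\left(5 - 1\right) \left(-4\right) - 7\right)} - 44056}{-6536} = \left(\frac{1}{215 + 19 \left(4 \left(-4\right) - 7\right)} - 44056\right) \left(- \frac{1}{6536}\right) = \left(\frac{1}{215 + 19 \left(-16 - 7\right)} - 44056\right) \left(- \frac{1}{6536}\right) = \left(\frac{1}{215 + 19 \left(-23\right)} - 44056\right) \left(- \frac{1}{6536}\right) = \left(\frac{1}{215 - 437} - 44056\right) \left(- \frac{1}{6536}\right) = \left(\frac{1}{-222} - 44056\right) \left(- \frac{1}{6536}\right) = \left(- \frac{1}{222} - 44056\right) \left(- \frac{1}{6536}\right) = \left(- \frac{9780433}{222}\right) \left(- \frac{1}{6536}\right) = \frac{9780433}{1450992}$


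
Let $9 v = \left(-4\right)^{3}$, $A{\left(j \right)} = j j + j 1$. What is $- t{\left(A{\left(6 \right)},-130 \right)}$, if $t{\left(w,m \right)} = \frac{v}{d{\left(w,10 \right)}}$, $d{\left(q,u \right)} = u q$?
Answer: $\frac{16}{945} \approx 0.016931$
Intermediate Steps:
$d{\left(q,u \right)} = q u$
$A{\left(j \right)} = j + j^{2}$ ($A{\left(j \right)} = j^{2} + j = j + j^{2}$)
$v = - \frac{64}{9}$ ($v = \frac{\left(-4\right)^{3}}{9} = \frac{1}{9} \left(-64\right) = - \frac{64}{9} \approx -7.1111$)
$t{\left(w,m \right)} = - \frac{32}{45 w}$ ($t{\left(w,m \right)} = - \frac{64}{9 w 10} = - \frac{64}{9 \cdot 10 w} = - \frac{64 \frac{1}{10 w}}{9} = - \frac{32}{45 w}$)
$- t{\left(A{\left(6 \right)},-130 \right)} = - \frac{-32}{45 \cdot 6 \left(1 + 6\right)} = - \frac{-32}{45 \cdot 6 \cdot 7} = - \frac{-32}{45 \cdot 42} = \left(-1\right) \left(- \frac{16}{945}\right) = \frac{16}{945}$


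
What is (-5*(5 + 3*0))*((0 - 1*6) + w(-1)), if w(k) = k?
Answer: 175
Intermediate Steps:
(-5*(5 + 3*0))*((0 - 1*6) + w(-1)) = (-5*(5 + 3*0))*((0 - 1*6) - 1) = (-5*(5 + 0))*((0 - 6) - 1) = (-5*5)*(-6 - 1) = -25*(-7) = 175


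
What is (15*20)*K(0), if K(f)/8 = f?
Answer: 0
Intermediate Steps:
K(f) = 8*f
(15*20)*K(0) = (15*20)*(8*0) = 300*0 = 0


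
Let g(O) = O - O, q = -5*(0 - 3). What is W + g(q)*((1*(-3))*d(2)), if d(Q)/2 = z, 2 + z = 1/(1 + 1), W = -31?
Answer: -31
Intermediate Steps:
q = 15 (q = -5*(-3) = 15)
z = -3/2 (z = -2 + 1/(1 + 1) = -2 + 1/2 = -2 + ½ = -3/2 ≈ -1.5000)
d(Q) = -3 (d(Q) = 2*(-3/2) = -3)
g(O) = 0
W + g(q)*((1*(-3))*d(2)) = -31 + 0*((1*(-3))*(-3)) = -31 + 0*(-3*(-3)) = -31 + 0*9 = -31 + 0 = -31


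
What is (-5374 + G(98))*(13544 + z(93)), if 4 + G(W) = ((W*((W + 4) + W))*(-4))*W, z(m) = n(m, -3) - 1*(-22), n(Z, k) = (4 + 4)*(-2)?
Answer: -104180231900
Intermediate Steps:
n(Z, k) = -16 (n(Z, k) = 8*(-2) = -16)
z(m) = 6 (z(m) = -16 - 1*(-22) = -16 + 22 = 6)
G(W) = -4 - 4*W**2*(4 + 2*W) (G(W) = -4 + ((W*((W + 4) + W))*(-4))*W = -4 + ((W*((4 + W) + W))*(-4))*W = -4 + ((W*(4 + 2*W))*(-4))*W = -4 + (-4*W*(4 + 2*W))*W = -4 - 4*W**2*(4 + 2*W))
(-5374 + G(98))*(13544 + z(93)) = (-5374 + (-4 - 16*98**2 - 8*98**3))*(13544 + 6) = (-5374 + (-4 - 16*9604 - 8*941192))*13550 = (-5374 + (-4 - 153664 - 7529536))*13550 = (-5374 - 7683204)*13550 = -7688578*13550 = -104180231900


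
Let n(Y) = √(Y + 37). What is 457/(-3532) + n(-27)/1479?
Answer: -457/3532 + √10/1479 ≈ -0.12725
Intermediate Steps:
n(Y) = √(37 + Y)
457/(-3532) + n(-27)/1479 = 457/(-3532) + √(37 - 27)/1479 = 457*(-1/3532) + √10*(1/1479) = -457/3532 + √10/1479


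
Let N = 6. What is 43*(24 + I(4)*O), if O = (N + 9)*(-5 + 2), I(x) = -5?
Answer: 10707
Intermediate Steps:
O = -45 (O = (6 + 9)*(-5 + 2) = 15*(-3) = -45)
43*(24 + I(4)*O) = 43*(24 - 5*(-45)) = 43*(24 + 225) = 43*249 = 10707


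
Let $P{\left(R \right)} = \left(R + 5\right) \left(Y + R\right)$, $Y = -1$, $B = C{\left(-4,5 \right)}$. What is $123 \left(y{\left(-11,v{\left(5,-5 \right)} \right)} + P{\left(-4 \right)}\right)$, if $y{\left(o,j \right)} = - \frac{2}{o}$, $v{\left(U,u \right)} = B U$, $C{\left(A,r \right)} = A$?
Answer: $- \frac{6519}{11} \approx -592.64$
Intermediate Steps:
$B = -4$
$P{\left(R \right)} = \left(-1 + R\right) \left(5 + R\right)$ ($P{\left(R \right)} = \left(R + 5\right) \left(-1 + R\right) = \left(5 + R\right) \left(-1 + R\right) = \left(-1 + R\right) \left(5 + R\right)$)
$v{\left(U,u \right)} = - 4 U$
$123 \left(y{\left(-11,v{\left(5,-5 \right)} \right)} + P{\left(-4 \right)}\right) = 123 \left(- \frac{2}{-11} + \left(-5 + \left(-4\right)^{2} + 4 \left(-4\right)\right)\right) = 123 \left(\left(-2\right) \left(- \frac{1}{11}\right) - 5\right) = 123 \left(\frac{2}{11} - 5\right) = 123 \left(- \frac{53}{11}\right) = - \frac{6519}{11}$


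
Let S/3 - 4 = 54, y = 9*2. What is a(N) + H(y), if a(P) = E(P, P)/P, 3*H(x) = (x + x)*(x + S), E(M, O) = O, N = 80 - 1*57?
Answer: 2305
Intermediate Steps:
N = 23 (N = 80 - 57 = 23)
y = 18
S = 174 (S = 12 + 3*54 = 12 + 162 = 174)
H(x) = 2*x*(174 + x)/3 (H(x) = ((x + x)*(x + 174))/3 = ((2*x)*(174 + x))/3 = (2*x*(174 + x))/3 = 2*x*(174 + x)/3)
a(P) = 1 (a(P) = P/P = 1)
a(N) + H(y) = 1 + (⅔)*18*(174 + 18) = 1 + (⅔)*18*192 = 1 + 2304 = 2305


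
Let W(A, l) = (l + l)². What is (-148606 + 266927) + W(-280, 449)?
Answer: 924725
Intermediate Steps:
W(A, l) = 4*l² (W(A, l) = (2*l)² = 4*l²)
(-148606 + 266927) + W(-280, 449) = (-148606 + 266927) + 4*449² = 118321 + 4*201601 = 118321 + 806404 = 924725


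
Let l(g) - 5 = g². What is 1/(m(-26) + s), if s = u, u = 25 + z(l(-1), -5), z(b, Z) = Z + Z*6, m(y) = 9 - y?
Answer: 1/25 ≈ 0.040000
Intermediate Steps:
l(g) = 5 + g²
z(b, Z) = 7*Z (z(b, Z) = Z + 6*Z = 7*Z)
u = -10 (u = 25 + 7*(-5) = 25 - 35 = -10)
s = -10
1/(m(-26) + s) = 1/((9 - 1*(-26)) - 10) = 1/((9 + 26) - 10) = 1/(35 - 10) = 1/25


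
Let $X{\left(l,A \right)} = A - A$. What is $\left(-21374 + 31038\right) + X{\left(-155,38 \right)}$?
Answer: $9664$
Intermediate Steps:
$X{\left(l,A \right)} = 0$
$\left(-21374 + 31038\right) + X{\left(-155,38 \right)} = \left(-21374 + 31038\right) + 0 = 9664 + 0 = 9664$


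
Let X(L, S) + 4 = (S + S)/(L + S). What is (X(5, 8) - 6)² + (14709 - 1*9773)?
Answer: 847180/169 ≈ 5012.9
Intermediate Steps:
X(L, S) = -4 + 2*S/(L + S) (X(L, S) = -4 + (S + S)/(L + S) = -4 + (2*S)/(L + S) = -4 + 2*S/(L + S))
(X(5, 8) - 6)² + (14709 - 1*9773) = (2*(-1*8 - 2*5)/(5 + 8) - 6)² + (14709 - 1*9773) = (2*(-8 - 10)/13 - 6)² + (14709 - 9773) = (2*(1/13)*(-18) - 6)² + 4936 = (-36/13 - 6)² + 4936 = (-114/13)² + 4936 = 12996/169 + 4936 = 847180/169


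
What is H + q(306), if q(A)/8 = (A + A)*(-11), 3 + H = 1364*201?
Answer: 220305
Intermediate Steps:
H = 274161 (H = -3 + 1364*201 = -3 + 274164 = 274161)
q(A) = -176*A (q(A) = 8*((A + A)*(-11)) = 8*((2*A)*(-11)) = 8*(-22*A) = -176*A)
H + q(306) = 274161 - 176*306 = 274161 - 53856 = 220305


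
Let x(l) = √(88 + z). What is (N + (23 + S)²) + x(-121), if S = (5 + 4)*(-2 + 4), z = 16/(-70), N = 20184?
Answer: 21865 + 32*√105/35 ≈ 21874.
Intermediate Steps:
z = -8/35 (z = 16*(-1/70) = -8/35 ≈ -0.22857)
S = 18 (S = 9*2 = 18)
x(l) = 32*√105/35 (x(l) = √(88 - 8/35) = √(3072/35) = 32*√105/35)
(N + (23 + S)²) + x(-121) = (20184 + (23 + 18)²) + 32*√105/35 = (20184 + 41²) + 32*√105/35 = (20184 + 1681) + 32*√105/35 = 21865 + 32*√105/35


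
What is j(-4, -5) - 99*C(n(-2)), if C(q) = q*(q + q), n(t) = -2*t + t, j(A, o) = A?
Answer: -796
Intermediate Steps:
n(t) = -t
C(q) = 2*q² (C(q) = q*(2*q) = 2*q²)
j(-4, -5) - 99*C(n(-2)) = -4 - 198*(-1*(-2))² = -4 - 198*2² = -4 - 198*4 = -4 - 99*8 = -4 - 792 = -796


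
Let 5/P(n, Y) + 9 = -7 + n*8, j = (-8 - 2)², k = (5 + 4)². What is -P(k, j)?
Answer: -5/632 ≈ -0.0079114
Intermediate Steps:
k = 81 (k = 9² = 81)
j = 100 (j = (-10)² = 100)
P(n, Y) = 5/(-16 + 8*n) (P(n, Y) = 5/(-9 + (-7 + n*8)) = 5/(-9 + (-7 + 8*n)) = 5/(-16 + 8*n))
-P(k, j) = -5/(8*(-2 + 81)) = -5/(8*79) = -1*5/632 = -5/632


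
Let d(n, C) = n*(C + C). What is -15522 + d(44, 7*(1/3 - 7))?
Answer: -58886/3 ≈ -19629.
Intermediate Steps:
d(n, C) = 2*C*n (d(n, C) = n*(2*C) = 2*C*n)
-15522 + d(44, 7*(1/3 - 7)) = -15522 + 2*(7*(1/3 - 7))*44 = -15522 + 2*(7*(-20/3))*44 = -15522 + 2*(-140/3)*44 = -15522 - 12320/3 = -58886/3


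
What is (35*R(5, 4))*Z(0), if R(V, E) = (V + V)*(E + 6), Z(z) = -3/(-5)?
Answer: 2100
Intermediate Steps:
Z(z) = 3/5 (Z(z) = -3*(-1/5) = 3/5)
R(V, E) = 2*V*(6 + E) (R(V, E) = (2*V)*(6 + E) = 2*V*(6 + E))
(35*R(5, 4))*Z(0) = (35*(2*5*(6 + 4)))*(3/5) = (35*(2*5*10))*(3/5) = (35*100)*(3/5) = 3500*(3/5) = 2100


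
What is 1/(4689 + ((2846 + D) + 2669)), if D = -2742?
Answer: 1/7462 ≈ 0.00013401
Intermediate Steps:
1/(4689 + ((2846 + D) + 2669)) = 1/(4689 + ((2846 - 2742) + 2669)) = 1/(4689 + (104 + 2669)) = 1/(4689 + 2773) = 1/7462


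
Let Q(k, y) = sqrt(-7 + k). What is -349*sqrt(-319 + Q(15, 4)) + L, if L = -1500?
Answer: -1500 - 349*I*sqrt(319 - 2*sqrt(2)) ≈ -1500.0 - 6205.6*I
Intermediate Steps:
-349*sqrt(-319 + Q(15, 4)) + L = -349*sqrt(-319 + sqrt(-7 + 15)) - 1500 = -349*sqrt(-319 + sqrt(8)) - 1500 = -349*sqrt(-319 + 2*sqrt(2)) - 1500 = -1500 - 349*sqrt(-319 + 2*sqrt(2))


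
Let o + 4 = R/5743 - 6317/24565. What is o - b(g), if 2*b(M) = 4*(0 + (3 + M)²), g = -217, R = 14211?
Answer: -12921757300136/141076795 ≈ -91594.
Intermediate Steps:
b(M) = 2*(3 + M)² (b(M) = (4*(0 + (3 + M)²))/2 = (4*(3 + M)²)/2 = 2*(3 + M)²)
o = -251492496/141076795 (o = -4 + (14211/5743 - 6317/24565) = -4 + 312814684/141076795 = -251492496/141076795 ≈ -1.7827)
o - b(g) = -251492496/141076795 - 2*(3 - 217)² = -251492496/141076795 - 2*(-214)² = -251492496/141076795 - 2*45796 = -251492496/141076795 - 1*91592 = -251492496/141076795 - 91592 = -12921757300136/141076795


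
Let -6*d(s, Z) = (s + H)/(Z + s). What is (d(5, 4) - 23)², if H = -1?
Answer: 388129/729 ≈ 532.41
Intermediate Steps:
d(s, Z) = -(-1 + s)/(6*(Z + s)) (d(s, Z) = -(s - 1)/(6*(Z + s)) = -(-1 + s)/(6*(Z + s)))
(d(5, 4) - 23)² = ((1 - 1*5)/(6*(4 + 5)) - 23)² = ((⅙)*(1 - 5)/9 - 23)² = ((⅙)*(⅑)*(-4) - 23)² = (-2/27 - 23)² = (-623/27)² = 388129/729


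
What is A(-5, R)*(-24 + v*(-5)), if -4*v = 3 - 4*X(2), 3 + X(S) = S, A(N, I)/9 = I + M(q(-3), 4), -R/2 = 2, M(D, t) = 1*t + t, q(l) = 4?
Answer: -549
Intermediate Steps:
M(D, t) = 2*t (M(D, t) = t + t = 2*t)
R = -4 (R = -2*2 = -4)
A(N, I) = 72 + 9*I (A(N, I) = 9*(I + 2*4) = 9*(I + 8) = 9*(8 + I) = 72 + 9*I)
X(S) = -3 + S
v = -7/4 (v = -(3 - 4*(-3 + 2))/4 = -(3 - 4*(-1))/4 = -(3 + 4)/4 = -1/4*7 = -7/4 ≈ -1.7500)
A(-5, R)*(-24 + v*(-5)) = (72 + 9*(-4))*(-24 - 7/4*(-5)) = (72 - 36)*(-24 + 35/4) = 36*(-61/4) = -549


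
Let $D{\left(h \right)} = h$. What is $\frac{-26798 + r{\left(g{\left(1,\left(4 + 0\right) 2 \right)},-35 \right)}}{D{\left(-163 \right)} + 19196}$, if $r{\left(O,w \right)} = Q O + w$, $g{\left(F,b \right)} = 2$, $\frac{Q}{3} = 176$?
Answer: $- \frac{25777}{19033} \approx -1.3543$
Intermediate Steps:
$Q = 528$ ($Q = 3 \cdot 176 = 528$)
$r{\left(O,w \right)} = w + 528 O$ ($r{\left(O,w \right)} = 528 O + w = w + 528 O$)
$\frac{-26798 + r{\left(g{\left(1,\left(4 + 0\right) 2 \right)},-35 \right)}}{D{\left(-163 \right)} + 19196} = \frac{-26798 + \left(-35 + 528 \cdot 2\right)}{-163 + 19196} = \frac{-26798 + \left(-35 + 1056\right)}{19033} = \left(-26798 + 1021\right) \frac{1}{19033} = \left(-25777\right) \frac{1}{19033} = - \frac{25777}{19033}$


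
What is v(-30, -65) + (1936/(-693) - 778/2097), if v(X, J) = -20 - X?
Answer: 100336/14679 ≈ 6.8353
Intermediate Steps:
v(-30, -65) + (1936/(-693) - 778/2097) = (-20 - 1*(-30)) + (1936/(-693) - 778/2097) = (-20 + 30) + (1936*(-1/693) - 778*1/2097) = 10 + (-176/63 - 778/2097) = 10 - 46454/14679 = 100336/14679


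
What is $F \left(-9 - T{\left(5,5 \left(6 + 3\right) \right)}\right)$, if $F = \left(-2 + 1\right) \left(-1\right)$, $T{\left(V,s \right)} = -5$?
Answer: $-4$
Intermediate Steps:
$F = 1$ ($F = \left(-1\right) \left(-1\right) = 1$)
$F \left(-9 - T{\left(5,5 \left(6 + 3\right) \right)}\right) = 1 \left(-9 - -5\right) = 1 \left(-9 + 5\right) = 1 \left(-4\right) = -4$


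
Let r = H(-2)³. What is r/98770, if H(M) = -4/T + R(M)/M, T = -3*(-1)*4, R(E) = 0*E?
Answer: -1/2666790 ≈ -3.7498e-7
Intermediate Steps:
R(E) = 0
T = 12 (T = 3*4 = 12)
H(M) = -⅓ (H(M) = -4/12 + 0/M = -4*1/12 + 0 = -⅓ + 0 = -⅓)
r = -1/27 (r = (-⅓)³ = -1/27 ≈ -0.037037)
r/98770 = -1/27/98770 = -1/27*1/98770 = -1/2666790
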